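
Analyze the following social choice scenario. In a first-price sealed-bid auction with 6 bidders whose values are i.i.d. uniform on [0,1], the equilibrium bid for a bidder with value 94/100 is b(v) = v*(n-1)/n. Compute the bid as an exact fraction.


Step 1: The symmetric BNE bidding function is b(v) = v * (n-1) / n
Step 2: Substitute v = 47/50 and n = 6
Step 3: b = 47/50 * 5/6
Step 4: b = 47/60

47/60


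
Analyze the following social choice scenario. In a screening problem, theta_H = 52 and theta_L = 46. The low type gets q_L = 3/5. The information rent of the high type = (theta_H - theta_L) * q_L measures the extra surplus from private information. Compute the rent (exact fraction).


Step 1: theta_H - theta_L = 52 - 46 = 6
Step 2: Information rent = (theta_H - theta_L) * q_L
Step 3: = 6 * 3/5
Step 4: = 18/5

18/5


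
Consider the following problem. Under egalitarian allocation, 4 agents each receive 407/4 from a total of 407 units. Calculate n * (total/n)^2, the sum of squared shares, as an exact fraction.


Step 1: Each agent's share = 407/4
Step 2: Square of each share = (407/4)^2 = 165649/16
Step 3: Sum of squares = 4 * 165649/16 = 165649/4

165649/4


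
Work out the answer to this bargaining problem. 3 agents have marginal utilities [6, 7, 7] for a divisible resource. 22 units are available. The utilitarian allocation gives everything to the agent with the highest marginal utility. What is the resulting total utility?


Step 1: The marginal utilities are [6, 7, 7]
Step 2: The highest marginal utility is 7
Step 3: All 22 units go to that agent
Step 4: Total utility = 7 * 22 = 154

154


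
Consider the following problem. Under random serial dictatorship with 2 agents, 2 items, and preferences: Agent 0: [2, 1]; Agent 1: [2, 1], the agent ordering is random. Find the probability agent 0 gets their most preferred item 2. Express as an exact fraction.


Step 1: Agent 0 wants item 2
Step 2: There are 2 possible orderings of agents
Step 3: In 1 orderings, agent 0 gets item 2
Step 4: Probability = 1/2

1/2


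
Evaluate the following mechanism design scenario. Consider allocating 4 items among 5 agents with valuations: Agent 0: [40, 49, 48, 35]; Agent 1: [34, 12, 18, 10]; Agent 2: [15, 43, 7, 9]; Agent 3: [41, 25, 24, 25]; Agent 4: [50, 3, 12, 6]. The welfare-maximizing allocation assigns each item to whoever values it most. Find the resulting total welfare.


Step 1: For each item, find the maximum value among all agents.
Step 2: Item 0 -> Agent 4 (value 50)
Step 3: Item 1 -> Agent 0 (value 49)
Step 4: Item 2 -> Agent 0 (value 48)
Step 5: Item 3 -> Agent 0 (value 35)
Step 6: Total welfare = 50 + 49 + 48 + 35 = 182

182


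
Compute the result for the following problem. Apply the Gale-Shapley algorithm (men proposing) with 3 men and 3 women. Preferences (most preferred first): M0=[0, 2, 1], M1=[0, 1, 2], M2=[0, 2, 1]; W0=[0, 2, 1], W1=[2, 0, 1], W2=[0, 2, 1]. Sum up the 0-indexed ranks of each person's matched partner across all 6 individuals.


Step 1: Run Gale-Shapley (men propose, women hold best offer):
  M0 proposes to W0; she accepts
  M1 proposes to W0; rejected
  M1 proposes to W1; she accepts
  M2 proposes to W0; rejected
  M2 proposes to W2; she accepts
Step 2: Final matching: W0-M0, W1-M1, W2-M2
Step 3: 0-indexed ranks (man's rank of his match, then woman's): 0 + 0 + 1 + 2 + 1 + 1
Step 4: Total rank sum = 5

5


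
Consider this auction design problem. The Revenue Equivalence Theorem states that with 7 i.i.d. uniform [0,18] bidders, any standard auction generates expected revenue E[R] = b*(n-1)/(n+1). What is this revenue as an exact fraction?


Step 1: By Revenue Equivalence, expected revenue = b*(n-1)/(n+1)
Step 2: Substituting n = 7, b = 18
Step 3: Revenue = 18*(7-1)/(7+1) = 18*6/8
Step 4: Revenue = 108/8 = 27/2

27/2


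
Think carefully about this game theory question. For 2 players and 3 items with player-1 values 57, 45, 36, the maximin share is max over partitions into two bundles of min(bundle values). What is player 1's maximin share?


Step 1: Item values = 57, 45, 36
Step 2: Enumerate all 2-bundle partitions and take the smaller bundle:
  Partition 1: {57} vs {45,36} -> bundles 57, 81; min = 57
  Partition 2: {45} vs {57,36} -> bundles 45, 93; min = 45
  Partition 3: {36} vs {57,45} -> bundles 36, 102; min = 36
Step 3: MMS = max(57, 45, 36) = 57

57


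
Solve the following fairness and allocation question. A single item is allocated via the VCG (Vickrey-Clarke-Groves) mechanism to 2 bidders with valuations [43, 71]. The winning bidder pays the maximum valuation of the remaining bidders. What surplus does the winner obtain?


Step 1: The winner is the agent with the highest value: agent 1 with value 71
Step 2: Values of other agents: [43]
Step 3: VCG payment = max of others' values = 43
Step 4: Surplus = 71 - 43 = 28

28


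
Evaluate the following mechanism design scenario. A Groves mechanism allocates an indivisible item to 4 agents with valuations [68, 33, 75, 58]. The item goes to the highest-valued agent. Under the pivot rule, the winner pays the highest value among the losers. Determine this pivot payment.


Step 1: The efficient winner is agent 2 with value 75
Step 2: Other agents' values: [68, 33, 58]
Step 3: Pivot payment = max(others) = 68
Step 4: The winner pays 68

68


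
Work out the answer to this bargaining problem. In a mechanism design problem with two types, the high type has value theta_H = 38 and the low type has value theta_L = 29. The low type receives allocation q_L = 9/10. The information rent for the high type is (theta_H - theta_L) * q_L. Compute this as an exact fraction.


Step 1: theta_H - theta_L = 38 - 29 = 9
Step 2: Information rent = (theta_H - theta_L) * q_L
Step 3: = 9 * 9/10
Step 4: = 81/10

81/10


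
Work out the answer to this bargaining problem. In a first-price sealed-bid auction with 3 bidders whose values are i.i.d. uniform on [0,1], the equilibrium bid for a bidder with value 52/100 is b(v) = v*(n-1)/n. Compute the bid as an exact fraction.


Step 1: The symmetric BNE bidding function is b(v) = v * (n-1) / n
Step 2: Substitute v = 13/25 and n = 3
Step 3: b = 13/25 * 2/3
Step 4: b = 26/75

26/75


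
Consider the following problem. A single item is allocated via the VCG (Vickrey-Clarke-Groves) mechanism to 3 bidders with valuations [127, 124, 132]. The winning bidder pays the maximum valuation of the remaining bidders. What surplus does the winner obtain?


Step 1: The winner is the agent with the highest value: agent 2 with value 132
Step 2: Values of other agents: [127, 124]
Step 3: VCG payment = max of others' values = 127
Step 4: Surplus = 132 - 127 = 5

5


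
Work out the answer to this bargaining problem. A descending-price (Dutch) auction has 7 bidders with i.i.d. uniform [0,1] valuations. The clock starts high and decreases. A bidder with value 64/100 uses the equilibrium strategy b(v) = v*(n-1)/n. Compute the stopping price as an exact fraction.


Step 1: Dutch auctions are strategically equivalent to first-price auctions
Step 2: The equilibrium bid is b(v) = v*(n-1)/n
Step 3: b = 16/25 * 6/7
Step 4: b = 96/175

96/175


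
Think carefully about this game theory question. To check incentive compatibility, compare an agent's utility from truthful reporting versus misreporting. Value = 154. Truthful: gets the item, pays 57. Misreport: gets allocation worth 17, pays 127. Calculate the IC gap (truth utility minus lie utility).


Step 1: U(truth) = value - payment = 154 - 57 = 97
Step 2: U(lie) = allocation - payment = 17 - 127 = -110
Step 3: IC gap = 97 - (-110) = 207

207


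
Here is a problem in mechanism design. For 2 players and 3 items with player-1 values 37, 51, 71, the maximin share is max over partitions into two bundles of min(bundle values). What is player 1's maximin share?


Step 1: Item values = 37, 51, 71
Step 2: Enumerate all 2-bundle partitions and take the smaller bundle:
  Partition 1: {37} vs {51,71} -> bundles 37, 122; min = 37
  Partition 2: {51} vs {37,71} -> bundles 51, 108; min = 51
  Partition 3: {71} vs {37,51} -> bundles 71, 88; min = 71
Step 3: MMS = max(37, 51, 71) = 71

71


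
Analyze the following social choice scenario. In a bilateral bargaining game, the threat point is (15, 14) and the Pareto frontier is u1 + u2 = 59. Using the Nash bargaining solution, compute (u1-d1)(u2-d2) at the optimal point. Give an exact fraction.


Step 1: The Nash solution splits surplus symmetrically above the disagreement point
Step 2: u1 = (total + d1 - d2)/2 = (59 + 15 - 14)/2 = 30
Step 3: u2 = (total - d1 + d2)/2 = (59 - 15 + 14)/2 = 29
Step 4: Nash product = (30 - 15) * (29 - 14)
Step 5: = 15 * 15 = 225

225


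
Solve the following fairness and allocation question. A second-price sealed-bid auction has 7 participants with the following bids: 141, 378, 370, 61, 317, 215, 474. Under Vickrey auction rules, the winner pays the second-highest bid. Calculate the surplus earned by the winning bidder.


Step 1: Sort bids in descending order: 474, 378, 370, 317, 215, 141, 61
Step 2: The winning bid is the highest: 474
Step 3: The payment equals the second-highest bid: 378
Step 4: Surplus = winner's bid - payment = 474 - 378 = 96

96


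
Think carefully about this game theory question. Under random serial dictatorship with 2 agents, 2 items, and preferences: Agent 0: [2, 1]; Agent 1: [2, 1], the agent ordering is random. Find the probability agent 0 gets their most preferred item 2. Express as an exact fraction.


Step 1: Agent 0 wants item 2
Step 2: There are 2 possible orderings of agents
Step 3: In 1 orderings, agent 0 gets item 2
Step 4: Probability = 1/2

1/2


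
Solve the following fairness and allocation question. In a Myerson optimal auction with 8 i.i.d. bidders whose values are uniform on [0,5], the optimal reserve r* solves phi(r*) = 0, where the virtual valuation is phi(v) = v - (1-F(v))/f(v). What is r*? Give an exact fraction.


Step 1: For U[0,5], F(v) = v/5 and f(v) = 1/5
Step 2: phi(v) = v - (1 - v/5)/(1/5) = v - (5 - v) = 2v - 5
Step 3: Set phi(r*) = 0: 2r* - 5 = 0
Step 4: r* = 5/2 (the number of bidders n = 8 does not enter)

5/2


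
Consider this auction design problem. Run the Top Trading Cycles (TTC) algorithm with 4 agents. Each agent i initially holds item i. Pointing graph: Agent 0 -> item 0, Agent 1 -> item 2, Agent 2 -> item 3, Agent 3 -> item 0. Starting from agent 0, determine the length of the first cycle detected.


Step 1: Trace the pointer graph from agent 0: 0 -> 0
Step 2: A cycle is detected when we revisit agent 0
Step 3: The cycle is: 0 -> 0
Step 4: Cycle length = 1

1


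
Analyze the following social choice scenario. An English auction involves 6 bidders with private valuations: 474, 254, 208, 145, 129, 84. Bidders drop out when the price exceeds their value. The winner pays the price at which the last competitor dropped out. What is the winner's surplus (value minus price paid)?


Step 1: Identify the highest value: 474
Step 2: Identify the second-highest value: 254
Step 3: The final price = second-highest value = 254
Step 4: Surplus = 474 - 254 = 220

220


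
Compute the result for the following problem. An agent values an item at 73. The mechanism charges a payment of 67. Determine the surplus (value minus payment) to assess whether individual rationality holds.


Step 1: Surplus = value - payment = 73 - 67 = 6
Step 2: IR is satisfied (surplus >= 0)

6


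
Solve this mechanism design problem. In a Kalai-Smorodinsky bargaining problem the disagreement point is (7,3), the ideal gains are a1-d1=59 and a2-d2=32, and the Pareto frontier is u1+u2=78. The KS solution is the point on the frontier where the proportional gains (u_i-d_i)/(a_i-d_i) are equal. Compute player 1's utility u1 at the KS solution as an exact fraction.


Step 1: At the KS point, (u1-d1)/r1 = (u2-d2)/r2 = t and u1+u2 = 78
Step 2: u1 = d1 + r1*t and u2 = d2 + r2*t, so (d1 + r1*t) + (d2 + r2*t) = 78
Step 3: t = (78 - 7 - 3)/(59 + 32) = 68/91
Step 4: u1 = d1 + r1*t = 7 + 59 * 68/91 = 4649/91
Step 5: (Check: u2 = d2 + r2*t = 2449/91; u1+u2 = 4649/91 + 2449/91 = 78, on the frontier.)

4649/91


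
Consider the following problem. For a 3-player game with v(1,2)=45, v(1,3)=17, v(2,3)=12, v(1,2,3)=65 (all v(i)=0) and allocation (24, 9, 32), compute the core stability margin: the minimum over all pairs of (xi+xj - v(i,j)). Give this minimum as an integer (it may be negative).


Step 1: Slack for coalition (1,2): x1+x2 - v12 = 33 - 45 = -12
Step 2: Slack for coalition (1,3): x1+x3 - v13 = 56 - 17 = 39
Step 3: Slack for coalition (2,3): x2+x3 - v23 = 41 - 12 = 29
Step 4: Minimum slack = min(-12, 39, 29) = -12, attained by (1,2); coalition (1,2) can block (slack < 0), so the allocation is not in the core

-12


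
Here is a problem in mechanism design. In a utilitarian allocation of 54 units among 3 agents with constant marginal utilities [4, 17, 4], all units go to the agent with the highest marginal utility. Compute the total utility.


Step 1: The marginal utilities are [4, 17, 4]
Step 2: The highest marginal utility is 17
Step 3: All 54 units go to that agent
Step 4: Total utility = 17 * 54 = 918

918


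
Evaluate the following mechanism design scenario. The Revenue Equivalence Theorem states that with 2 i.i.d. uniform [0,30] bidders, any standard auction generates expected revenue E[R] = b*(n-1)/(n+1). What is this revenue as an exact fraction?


Step 1: By Revenue Equivalence, expected revenue = b*(n-1)/(n+1)
Step 2: Substituting n = 2, b = 30
Step 3: Revenue = 30*(2-1)/(2+1) = 30*1/3
Step 4: Revenue = 30/3 = 10

10


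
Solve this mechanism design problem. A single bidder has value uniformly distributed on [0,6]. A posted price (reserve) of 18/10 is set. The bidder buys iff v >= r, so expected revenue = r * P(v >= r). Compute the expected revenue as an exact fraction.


Step 1: Posted price r = 9/5, value support [0,6]
Step 2: P(v >= r) = (6 - 9/5)/6 = 7/10
Step 3: Expected revenue = r * P(v >= r) = 9/5 * 7/10
Step 4: Revenue = 63/50

63/50


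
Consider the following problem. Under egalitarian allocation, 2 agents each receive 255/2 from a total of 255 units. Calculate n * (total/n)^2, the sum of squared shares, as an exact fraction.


Step 1: Each agent's share = 255/2
Step 2: Square of each share = (255/2)^2 = 65025/4
Step 3: Sum of squares = 2 * 65025/4 = 65025/2

65025/2


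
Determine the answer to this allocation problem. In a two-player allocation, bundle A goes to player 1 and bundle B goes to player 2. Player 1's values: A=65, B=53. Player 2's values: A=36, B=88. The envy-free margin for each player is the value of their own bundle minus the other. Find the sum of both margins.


Step 1: Player 1's margin = v1(A) - v1(B) = 65 - 53 = 12
Step 2: Player 2's margin = v2(B) - v2(A) = 88 - 36 = 52
Step 3: Total margin = 12 + 52 = 64

64


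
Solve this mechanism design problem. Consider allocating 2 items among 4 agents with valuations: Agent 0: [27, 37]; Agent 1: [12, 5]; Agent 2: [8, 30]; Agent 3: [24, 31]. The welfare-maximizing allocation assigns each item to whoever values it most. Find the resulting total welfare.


Step 1: For each item, find the maximum value among all agents.
Step 2: Item 0 -> Agent 0 (value 27)
Step 3: Item 1 -> Agent 0 (value 37)
Step 4: Total welfare = 27 + 37 = 64

64


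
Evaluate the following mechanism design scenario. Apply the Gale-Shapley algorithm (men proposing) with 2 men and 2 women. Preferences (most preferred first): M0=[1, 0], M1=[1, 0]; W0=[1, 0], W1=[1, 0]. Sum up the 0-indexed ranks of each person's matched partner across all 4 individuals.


Step 1: Run Gale-Shapley (men propose, women hold best offer):
  M0 proposes to W1; she accepts
  M1 proposes to W1; she switches from M0
  M0 proposes to W0; she accepts
Step 2: Final matching: W0-M0, W1-M1
Step 3: 0-indexed ranks (man's rank of his match, then woman's): 1 + 1 + 0 + 0
Step 4: Total rank sum = 2

2


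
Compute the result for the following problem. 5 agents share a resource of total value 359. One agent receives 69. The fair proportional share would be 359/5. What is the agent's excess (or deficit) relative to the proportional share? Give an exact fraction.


Step 1: Proportional share = 359/5
Step 2: Agent's actual allocation = 69
Step 3: Excess = 69 - 359/5 = -14/5

-14/5


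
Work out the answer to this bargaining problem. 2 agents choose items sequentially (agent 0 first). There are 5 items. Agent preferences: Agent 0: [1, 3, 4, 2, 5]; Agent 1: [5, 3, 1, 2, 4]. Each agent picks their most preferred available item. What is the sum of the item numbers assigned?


Step 1: Agent 0 picks item 1
Step 2: Agent 1 picks item 5
Step 3: Sum = 1 + 5 = 6

6


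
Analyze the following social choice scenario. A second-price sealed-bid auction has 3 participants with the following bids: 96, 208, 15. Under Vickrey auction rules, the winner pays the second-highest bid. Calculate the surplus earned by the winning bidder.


Step 1: Sort bids in descending order: 208, 96, 15
Step 2: The winning bid is the highest: 208
Step 3: The payment equals the second-highest bid: 96
Step 4: Surplus = winner's bid - payment = 208 - 96 = 112

112


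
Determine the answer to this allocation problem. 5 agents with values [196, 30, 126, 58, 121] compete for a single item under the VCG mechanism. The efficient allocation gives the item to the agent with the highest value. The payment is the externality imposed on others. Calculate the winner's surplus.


Step 1: The winner is the agent with the highest value: agent 0 with value 196
Step 2: Values of other agents: [30, 126, 58, 121]
Step 3: VCG payment = max of others' values = 126
Step 4: Surplus = 196 - 126 = 70

70


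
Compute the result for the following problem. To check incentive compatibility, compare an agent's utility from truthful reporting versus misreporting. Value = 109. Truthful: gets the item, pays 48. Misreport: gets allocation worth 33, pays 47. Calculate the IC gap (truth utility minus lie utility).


Step 1: U(truth) = value - payment = 109 - 48 = 61
Step 2: U(lie) = allocation - payment = 33 - 47 = -14
Step 3: IC gap = 61 - (-14) = 75

75


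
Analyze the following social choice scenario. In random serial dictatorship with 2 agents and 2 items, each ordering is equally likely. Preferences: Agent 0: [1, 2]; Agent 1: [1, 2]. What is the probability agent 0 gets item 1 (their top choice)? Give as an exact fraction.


Step 1: Agent 0 wants item 1
Step 2: There are 2 possible orderings of agents
Step 3: In 1 orderings, agent 0 gets item 1
Step 4: Probability = 1/2

1/2


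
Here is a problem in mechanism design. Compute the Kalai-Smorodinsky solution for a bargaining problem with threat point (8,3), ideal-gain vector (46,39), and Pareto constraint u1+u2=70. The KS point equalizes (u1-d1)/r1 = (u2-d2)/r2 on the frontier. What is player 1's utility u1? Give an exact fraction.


Step 1: At the KS point, (u1-d1)/r1 = (u2-d2)/r2 = t and u1+u2 = 70
Step 2: u1 = d1 + r1*t and u2 = d2 + r2*t, so (d1 + r1*t) + (d2 + r2*t) = 70
Step 3: t = (70 - 8 - 3)/(46 + 39) = 59/85
Step 4: u1 = d1 + r1*t = 8 + 46 * 59/85 = 3394/85
Step 5: (Check: u2 = d2 + r2*t = 2556/85; u1+u2 = 3394/85 + 2556/85 = 70, on the frontier.)

3394/85


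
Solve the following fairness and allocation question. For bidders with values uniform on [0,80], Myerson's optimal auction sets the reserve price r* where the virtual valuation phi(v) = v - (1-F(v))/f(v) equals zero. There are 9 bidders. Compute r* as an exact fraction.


Step 1: For U[0,80], F(v) = v/80 and f(v) = 1/80
Step 2: phi(v) = v - (1 - v/80)/(1/80) = v - (80 - v) = 2v - 80
Step 3: Set phi(r*) = 0: 2r* - 80 = 0
Step 4: r* = 80/2 = 40 (the number of bidders n = 9 does not enter)

40


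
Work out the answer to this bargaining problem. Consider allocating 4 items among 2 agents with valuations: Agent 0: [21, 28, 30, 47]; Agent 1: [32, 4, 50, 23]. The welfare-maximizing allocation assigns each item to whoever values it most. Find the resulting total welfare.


Step 1: For each item, find the maximum value among all agents.
Step 2: Item 0 -> Agent 1 (value 32)
Step 3: Item 1 -> Agent 0 (value 28)
Step 4: Item 2 -> Agent 1 (value 50)
Step 5: Item 3 -> Agent 0 (value 47)
Step 6: Total welfare = 32 + 28 + 50 + 47 = 157

157


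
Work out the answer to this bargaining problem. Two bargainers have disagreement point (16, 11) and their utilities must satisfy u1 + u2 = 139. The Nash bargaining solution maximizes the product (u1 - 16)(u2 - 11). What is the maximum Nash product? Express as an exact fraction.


Step 1: The Nash solution splits surplus symmetrically above the disagreement point
Step 2: u1 = (total + d1 - d2)/2 = (139 + 16 - 11)/2 = 72
Step 3: u2 = (total - d1 + d2)/2 = (139 - 16 + 11)/2 = 67
Step 4: Nash product = (72 - 16) * (67 - 11)
Step 5: = 56 * 56 = 3136

3136


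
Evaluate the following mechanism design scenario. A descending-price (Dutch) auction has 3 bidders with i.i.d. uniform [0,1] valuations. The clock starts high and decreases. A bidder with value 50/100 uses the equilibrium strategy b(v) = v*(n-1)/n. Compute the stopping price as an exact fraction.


Step 1: Dutch auctions are strategically equivalent to first-price auctions
Step 2: The equilibrium bid is b(v) = v*(n-1)/n
Step 3: b = 1/2 * 2/3
Step 4: b = 1/3

1/3


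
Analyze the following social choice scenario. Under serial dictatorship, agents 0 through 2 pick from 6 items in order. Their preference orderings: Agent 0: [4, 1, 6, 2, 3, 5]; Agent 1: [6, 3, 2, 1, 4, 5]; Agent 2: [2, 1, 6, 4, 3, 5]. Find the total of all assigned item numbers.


Step 1: Agent 0 picks item 4
Step 2: Agent 1 picks item 6
Step 3: Agent 2 picks item 2
Step 4: Sum = 4 + 6 + 2 = 12

12


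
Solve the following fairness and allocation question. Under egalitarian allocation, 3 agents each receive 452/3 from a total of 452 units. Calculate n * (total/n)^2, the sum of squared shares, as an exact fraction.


Step 1: Each agent's share = 452/3
Step 2: Square of each share = (452/3)^2 = 204304/9
Step 3: Sum of squares = 3 * 204304/9 = 204304/3

204304/3


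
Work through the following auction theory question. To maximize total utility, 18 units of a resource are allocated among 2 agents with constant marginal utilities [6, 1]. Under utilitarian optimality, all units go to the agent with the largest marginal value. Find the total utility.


Step 1: The marginal utilities are [6, 1]
Step 2: The highest marginal utility is 6
Step 3: All 18 units go to that agent
Step 4: Total utility = 6 * 18 = 108

108


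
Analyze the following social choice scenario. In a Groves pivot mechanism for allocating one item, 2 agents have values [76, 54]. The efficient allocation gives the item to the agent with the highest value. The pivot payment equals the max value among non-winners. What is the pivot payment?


Step 1: The efficient winner is agent 0 with value 76
Step 2: Other agents' values: [54]
Step 3: Pivot payment = max(others) = 54
Step 4: The winner pays 54

54


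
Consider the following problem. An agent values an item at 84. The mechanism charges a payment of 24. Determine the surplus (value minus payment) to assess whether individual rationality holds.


Step 1: Surplus = value - payment = 84 - 24 = 60
Step 2: IR is satisfied (surplus >= 0)

60


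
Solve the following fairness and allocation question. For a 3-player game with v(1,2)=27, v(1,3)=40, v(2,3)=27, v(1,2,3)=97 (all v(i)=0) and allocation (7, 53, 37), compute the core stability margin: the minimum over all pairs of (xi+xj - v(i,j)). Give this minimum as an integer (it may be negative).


Step 1: Slack for coalition (1,2): x1+x2 - v12 = 60 - 27 = 33
Step 2: Slack for coalition (1,3): x1+x3 - v13 = 44 - 40 = 4
Step 3: Slack for coalition (2,3): x2+x3 - v23 = 90 - 27 = 63
Step 4: Minimum slack = min(33, 4, 63) = 4, attained by (1,3); no pair can gain by deviating, so the allocation is in the core

4


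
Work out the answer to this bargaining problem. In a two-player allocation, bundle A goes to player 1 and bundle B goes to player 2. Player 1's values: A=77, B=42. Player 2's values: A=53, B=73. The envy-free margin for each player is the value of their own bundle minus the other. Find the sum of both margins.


Step 1: Player 1's margin = v1(A) - v1(B) = 77 - 42 = 35
Step 2: Player 2's margin = v2(B) - v2(A) = 73 - 53 = 20
Step 3: Total margin = 35 + 20 = 55

55


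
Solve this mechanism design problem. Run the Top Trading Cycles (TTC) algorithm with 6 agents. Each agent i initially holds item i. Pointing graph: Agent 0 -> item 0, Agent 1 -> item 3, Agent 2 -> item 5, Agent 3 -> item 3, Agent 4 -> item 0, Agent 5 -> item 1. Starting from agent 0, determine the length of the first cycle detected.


Step 1: Trace the pointer graph from agent 0: 0 -> 0
Step 2: A cycle is detected when we revisit agent 0
Step 3: The cycle is: 0 -> 0
Step 4: Cycle length = 1

1


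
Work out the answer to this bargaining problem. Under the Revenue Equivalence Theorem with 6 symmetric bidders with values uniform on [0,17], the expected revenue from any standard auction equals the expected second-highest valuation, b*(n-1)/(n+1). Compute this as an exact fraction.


Step 1: By Revenue Equivalence, expected revenue = b*(n-1)/(n+1)
Step 2: Substituting n = 6, b = 17
Step 3: Revenue = 17*(6-1)/(6+1) = 17*5/7
Step 4: Revenue = 85/7

85/7


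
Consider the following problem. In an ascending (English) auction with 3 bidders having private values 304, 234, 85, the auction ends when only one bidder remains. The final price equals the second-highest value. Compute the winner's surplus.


Step 1: Identify the highest value: 304
Step 2: Identify the second-highest value: 234
Step 3: The final price = second-highest value = 234
Step 4: Surplus = 304 - 234 = 70

70


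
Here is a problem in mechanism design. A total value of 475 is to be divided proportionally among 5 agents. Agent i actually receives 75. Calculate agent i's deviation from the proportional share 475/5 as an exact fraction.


Step 1: Proportional share = 475/5 = 95
Step 2: Agent's actual allocation = 75
Step 3: Excess = 75 - 95 = -20

-20


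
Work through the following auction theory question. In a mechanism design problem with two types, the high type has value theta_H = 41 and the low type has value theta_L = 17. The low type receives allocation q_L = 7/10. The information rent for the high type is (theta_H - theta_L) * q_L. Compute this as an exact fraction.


Step 1: theta_H - theta_L = 41 - 17 = 24
Step 2: Information rent = (theta_H - theta_L) * q_L
Step 3: = 24 * 7/10
Step 4: = 84/5

84/5


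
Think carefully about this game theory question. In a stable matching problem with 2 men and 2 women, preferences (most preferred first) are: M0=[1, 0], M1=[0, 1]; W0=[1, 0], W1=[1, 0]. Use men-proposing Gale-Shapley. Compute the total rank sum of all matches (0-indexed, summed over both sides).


Step 1: Run Gale-Shapley (men propose, women hold best offer):
  M0 proposes to W1; she accepts
  M1 proposes to W0; she accepts
Step 2: Final matching: W0-M1, W1-M0
Step 3: 0-indexed ranks (man's rank of his match, then woman's): 0 + 0 + 0 + 1
Step 4: Total rank sum = 1

1


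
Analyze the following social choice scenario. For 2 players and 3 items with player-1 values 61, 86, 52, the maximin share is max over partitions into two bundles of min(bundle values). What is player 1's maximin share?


Step 1: Item values = 61, 86, 52
Step 2: Enumerate all 2-bundle partitions and take the smaller bundle:
  Partition 1: {61} vs {86,52} -> bundles 61, 138; min = 61
  Partition 2: {86} vs {61,52} -> bundles 86, 113; min = 86
  Partition 3: {52} vs {61,86} -> bundles 52, 147; min = 52
Step 3: MMS = max(61, 86, 52) = 86

86


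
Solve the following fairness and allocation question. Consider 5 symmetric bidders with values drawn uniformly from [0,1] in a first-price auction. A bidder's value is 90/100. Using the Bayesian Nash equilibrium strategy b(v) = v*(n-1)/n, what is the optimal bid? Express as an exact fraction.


Step 1: The symmetric BNE bidding function is b(v) = v * (n-1) / n
Step 2: Substitute v = 9/10 and n = 5
Step 3: b = 9/10 * 4/5
Step 4: b = 18/25

18/25


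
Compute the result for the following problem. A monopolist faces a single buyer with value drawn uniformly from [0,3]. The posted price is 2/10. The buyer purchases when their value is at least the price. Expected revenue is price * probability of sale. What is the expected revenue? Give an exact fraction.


Step 1: Posted price r = 1/5, value support [0,3]
Step 2: P(v >= r) = (3 - 1/5)/3 = 14/15
Step 3: Expected revenue = r * P(v >= r) = 1/5 * 14/15
Step 4: Revenue = 14/75

14/75


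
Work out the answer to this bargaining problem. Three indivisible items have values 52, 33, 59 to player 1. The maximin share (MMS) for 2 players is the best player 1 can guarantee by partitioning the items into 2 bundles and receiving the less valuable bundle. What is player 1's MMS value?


Step 1: Item values = 52, 33, 59
Step 2: Enumerate all 2-bundle partitions and take the smaller bundle:
  Partition 1: {52} vs {33,59} -> bundles 52, 92; min = 52
  Partition 2: {33} vs {52,59} -> bundles 33, 111; min = 33
  Partition 3: {59} vs {52,33} -> bundles 59, 85; min = 59
Step 3: MMS = max(52, 33, 59) = 59

59


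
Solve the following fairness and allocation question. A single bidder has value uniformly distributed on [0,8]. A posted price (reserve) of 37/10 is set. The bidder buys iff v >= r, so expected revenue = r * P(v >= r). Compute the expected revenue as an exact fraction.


Step 1: Posted price r = 37/10, value support [0,8]
Step 2: P(v >= r) = (8 - 37/10)/8 = 43/80
Step 3: Expected revenue = r * P(v >= r) = 37/10 * 43/80
Step 4: Revenue = 1591/800

1591/800


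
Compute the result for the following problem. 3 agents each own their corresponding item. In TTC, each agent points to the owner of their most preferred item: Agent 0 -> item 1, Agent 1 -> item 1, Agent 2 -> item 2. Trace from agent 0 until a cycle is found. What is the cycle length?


Step 1: Trace the pointer graph from agent 0: 0 -> 1 -> 1
Step 2: A cycle is detected when we revisit agent 1
Step 3: The cycle is: 1 -> 1
Step 4: Cycle length = 1

1


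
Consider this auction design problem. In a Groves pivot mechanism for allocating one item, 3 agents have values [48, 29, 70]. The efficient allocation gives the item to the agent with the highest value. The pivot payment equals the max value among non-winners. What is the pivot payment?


Step 1: The efficient winner is agent 2 with value 70
Step 2: Other agents' values: [48, 29]
Step 3: Pivot payment = max(others) = 48
Step 4: The winner pays 48

48


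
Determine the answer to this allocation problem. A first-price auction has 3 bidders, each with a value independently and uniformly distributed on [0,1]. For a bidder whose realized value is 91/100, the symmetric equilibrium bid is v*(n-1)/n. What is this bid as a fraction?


Step 1: The symmetric BNE bidding function is b(v) = v * (n-1) / n
Step 2: Substitute v = 91/100 and n = 3
Step 3: b = 91/100 * 2/3
Step 4: b = 91/150

91/150


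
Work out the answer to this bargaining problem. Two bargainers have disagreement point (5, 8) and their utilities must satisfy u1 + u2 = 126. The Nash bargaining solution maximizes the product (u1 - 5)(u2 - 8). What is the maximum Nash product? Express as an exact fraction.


Step 1: The Nash solution splits surplus symmetrically above the disagreement point
Step 2: u1 = (total + d1 - d2)/2 = (126 + 5 - 8)/2 = 123/2
Step 3: u2 = (total - d1 + d2)/2 = (126 - 5 + 8)/2 = 129/2
Step 4: Nash product = (123/2 - 5) * (129/2 - 8)
Step 5: = 113/2 * 113/2 = 12769/4

12769/4


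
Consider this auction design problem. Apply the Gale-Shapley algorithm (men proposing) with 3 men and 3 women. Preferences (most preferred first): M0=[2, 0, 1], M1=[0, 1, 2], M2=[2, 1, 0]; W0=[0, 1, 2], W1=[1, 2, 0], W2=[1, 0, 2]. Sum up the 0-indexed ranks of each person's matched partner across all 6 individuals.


Step 1: Run Gale-Shapley (men propose, women hold best offer):
  M0 proposes to W2; she accepts
  M1 proposes to W0; she accepts
  M2 proposes to W2; rejected
  M2 proposes to W1; she accepts
Step 2: Final matching: W0-M1, W1-M2, W2-M0
Step 3: 0-indexed ranks (man's rank of his match, then woman's): 0 + 1 + 1 + 1 + 0 + 1
Step 4: Total rank sum = 4

4


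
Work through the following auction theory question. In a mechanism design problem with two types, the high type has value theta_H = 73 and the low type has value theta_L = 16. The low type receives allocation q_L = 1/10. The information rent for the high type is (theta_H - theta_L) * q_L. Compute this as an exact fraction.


Step 1: theta_H - theta_L = 73 - 16 = 57
Step 2: Information rent = (theta_H - theta_L) * q_L
Step 3: = 57 * 1/10
Step 4: = 57/10

57/10


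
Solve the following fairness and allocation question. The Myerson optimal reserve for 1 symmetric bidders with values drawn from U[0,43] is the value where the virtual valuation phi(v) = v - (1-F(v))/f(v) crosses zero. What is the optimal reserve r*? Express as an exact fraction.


Step 1: For U[0,43], F(v) = v/43 and f(v) = 1/43
Step 2: phi(v) = v - (1 - v/43)/(1/43) = v - (43 - v) = 2v - 43
Step 3: Set phi(r*) = 0: 2r* - 43 = 0
Step 4: r* = 43/2 (the number of bidders n = 1 does not enter)

43/2


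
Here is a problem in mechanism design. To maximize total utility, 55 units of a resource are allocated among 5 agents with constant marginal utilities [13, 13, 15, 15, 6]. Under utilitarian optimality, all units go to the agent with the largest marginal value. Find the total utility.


Step 1: The marginal utilities are [13, 13, 15, 15, 6]
Step 2: The highest marginal utility is 15
Step 3: All 55 units go to that agent
Step 4: Total utility = 15 * 55 = 825

825


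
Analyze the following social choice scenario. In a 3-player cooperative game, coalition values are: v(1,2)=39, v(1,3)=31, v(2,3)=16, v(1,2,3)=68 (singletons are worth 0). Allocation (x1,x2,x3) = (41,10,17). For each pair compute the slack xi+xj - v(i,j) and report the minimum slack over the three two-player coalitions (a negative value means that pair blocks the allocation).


Step 1: Slack for coalition (1,2): x1+x2 - v12 = 51 - 39 = 12
Step 2: Slack for coalition (1,3): x1+x3 - v13 = 58 - 31 = 27
Step 3: Slack for coalition (2,3): x2+x3 - v23 = 27 - 16 = 11
Step 4: Minimum slack = min(12, 27, 11) = 11, attained by (2,3); no pair can gain by deviating, so the allocation is in the core

11


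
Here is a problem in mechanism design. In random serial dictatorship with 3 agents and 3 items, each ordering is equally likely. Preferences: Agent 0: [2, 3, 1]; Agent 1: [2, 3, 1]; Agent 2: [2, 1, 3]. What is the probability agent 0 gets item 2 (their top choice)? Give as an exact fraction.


Step 1: Agent 0 wants item 2
Step 2: There are 6 possible orderings of agents
Step 3: In 2 orderings, agent 0 gets item 2
Step 4: Probability = 2/6 = 1/3

1/3


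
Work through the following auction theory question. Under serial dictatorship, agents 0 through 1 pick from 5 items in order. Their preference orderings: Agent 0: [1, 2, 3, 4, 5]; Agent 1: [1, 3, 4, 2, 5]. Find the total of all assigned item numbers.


Step 1: Agent 0 picks item 1
Step 2: Agent 1 picks item 3
Step 3: Sum = 1 + 3 = 4

4


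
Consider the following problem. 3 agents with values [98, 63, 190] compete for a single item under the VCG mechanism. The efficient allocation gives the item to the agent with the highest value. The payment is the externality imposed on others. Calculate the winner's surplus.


Step 1: The winner is the agent with the highest value: agent 2 with value 190
Step 2: Values of other agents: [98, 63]
Step 3: VCG payment = max of others' values = 98
Step 4: Surplus = 190 - 98 = 92

92


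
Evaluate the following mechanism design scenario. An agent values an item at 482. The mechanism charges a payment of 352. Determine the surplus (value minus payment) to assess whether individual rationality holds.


Step 1: Surplus = value - payment = 482 - 352 = 130
Step 2: IR is satisfied (surplus >= 0)

130


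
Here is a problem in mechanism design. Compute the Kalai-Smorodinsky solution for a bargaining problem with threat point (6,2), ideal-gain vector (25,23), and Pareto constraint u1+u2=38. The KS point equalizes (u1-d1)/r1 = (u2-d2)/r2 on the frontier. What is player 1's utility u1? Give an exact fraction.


Step 1: At the KS point, (u1-d1)/r1 = (u2-d2)/r2 = t and u1+u2 = 38
Step 2: u1 = d1 + r1*t and u2 = d2 + r2*t, so (d1 + r1*t) + (d2 + r2*t) = 38
Step 3: t = (38 - 6 - 2)/(25 + 23) = 30/48 = 5/8
Step 4: u1 = d1 + r1*t = 6 + 25 * 5/8 = 173/8
Step 5: (Check: u2 = d2 + r2*t = 131/8; u1+u2 = 173/8 + 131/8 = 38, on the frontier.)

173/8


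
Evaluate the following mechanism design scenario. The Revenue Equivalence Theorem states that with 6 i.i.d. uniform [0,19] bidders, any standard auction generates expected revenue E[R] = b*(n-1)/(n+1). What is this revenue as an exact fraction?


Step 1: By Revenue Equivalence, expected revenue = b*(n-1)/(n+1)
Step 2: Substituting n = 6, b = 19
Step 3: Revenue = 19*(6-1)/(6+1) = 19*5/7
Step 4: Revenue = 95/7

95/7


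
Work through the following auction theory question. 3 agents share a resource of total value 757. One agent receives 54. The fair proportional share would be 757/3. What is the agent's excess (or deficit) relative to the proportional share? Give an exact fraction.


Step 1: Proportional share = 757/3
Step 2: Agent's actual allocation = 54
Step 3: Excess = 54 - 757/3 = -595/3

-595/3


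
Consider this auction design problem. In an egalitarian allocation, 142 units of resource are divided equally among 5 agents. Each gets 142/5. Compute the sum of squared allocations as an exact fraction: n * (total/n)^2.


Step 1: Each agent's share = 142/5
Step 2: Square of each share = (142/5)^2 = 20164/25
Step 3: Sum of squares = 5 * 20164/25 = 20164/5

20164/5


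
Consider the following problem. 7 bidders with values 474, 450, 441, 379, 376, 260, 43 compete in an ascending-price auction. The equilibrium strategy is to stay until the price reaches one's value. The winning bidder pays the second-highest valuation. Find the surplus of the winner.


Step 1: Identify the highest value: 474
Step 2: Identify the second-highest value: 450
Step 3: The final price = second-highest value = 450
Step 4: Surplus = 474 - 450 = 24

24


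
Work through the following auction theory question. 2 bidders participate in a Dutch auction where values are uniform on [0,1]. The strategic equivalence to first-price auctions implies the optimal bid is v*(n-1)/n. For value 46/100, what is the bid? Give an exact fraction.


Step 1: Dutch auctions are strategically equivalent to first-price auctions
Step 2: The equilibrium bid is b(v) = v*(n-1)/n
Step 3: b = 23/50 * 1/2
Step 4: b = 23/100

23/100


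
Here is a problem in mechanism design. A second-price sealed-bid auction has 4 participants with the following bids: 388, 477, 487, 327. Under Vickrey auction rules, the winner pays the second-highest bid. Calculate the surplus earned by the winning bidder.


Step 1: Sort bids in descending order: 487, 477, 388, 327
Step 2: The winning bid is the highest: 487
Step 3: The payment equals the second-highest bid: 477
Step 4: Surplus = winner's bid - payment = 487 - 477 = 10

10


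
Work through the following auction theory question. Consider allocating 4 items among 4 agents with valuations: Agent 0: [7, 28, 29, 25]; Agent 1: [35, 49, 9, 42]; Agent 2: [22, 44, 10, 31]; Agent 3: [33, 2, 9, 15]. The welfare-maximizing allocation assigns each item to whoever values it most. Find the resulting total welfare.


Step 1: For each item, find the maximum value among all agents.
Step 2: Item 0 -> Agent 1 (value 35)
Step 3: Item 1 -> Agent 1 (value 49)
Step 4: Item 2 -> Agent 0 (value 29)
Step 5: Item 3 -> Agent 1 (value 42)
Step 6: Total welfare = 35 + 49 + 29 + 42 = 155

155
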